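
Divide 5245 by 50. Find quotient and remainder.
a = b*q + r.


5245 = 50 * 104 + 45
Check: 5200 + 45 = 5245

q = 104, r = 45


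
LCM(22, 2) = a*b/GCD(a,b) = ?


GCD(22, 2) = 2
LCM = 22*2/2 = 44/2 = 22

LCM = 22


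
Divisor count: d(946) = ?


946 = 2^1 × 11^1 × 43^1
d(946) = (1+1) × (1+1) × (1+1) = 8

8 divisors


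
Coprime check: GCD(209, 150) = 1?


Euclidean algorithm:
209 = 1 * 150 + 59
150 = 2 * 59 + 32
59 = 1 * 32 + 27
32 = 1 * 27 + 5
27 = 5 * 5 + 2
5 = 2 * 2 + 1
2 = 2 * 1 + 0
GCD(209, 150) = 1

Yes, coprime (GCD = 1)


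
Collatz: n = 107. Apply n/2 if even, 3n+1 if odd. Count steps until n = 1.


107 → 322 → 161 → 484 → 242 → 121 → 364 → 182 → 91 → 274 → 137 → 412 → 206 → 103 → 310 → 155 → 466 → 233 → 700 → 350 → 175 → 526 → 263 → 790 → 395 → 1186 → 593 → 1780 → 890 → 445 → 1336 → 668 → 334 → 167 → 502 → 251 → 754 → 377 → 1132 → 566 → 283 → 850 → 425 → 1276 → 638 → 319 → 958 → 479 → 1438 → 719 → 2158 → 1079 → 3238 → 1619 → 4858 → 2429 → 7288 → 3644 → 1822 → 911 → 2734 → 1367 → 4102 → 2051 → 6154 → 3077 → 9232 → 4616 → 2308 → 1154 → 577 → 1732 → 866 → 433 → 1300 → 650 → 325 → 976 → 488 → 244 → 122 → 61 → 184 → 92 → 46 → 23 → 70 → 35 → 106 → 53 → 160 → 80 → 40 → 20 → 10 → 5 → 16 → 8 → 4 → 2 → 1
Total steps = 100

100 steps


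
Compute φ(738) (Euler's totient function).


738 = 2 × 3^2 × 41
Prime factors: 2, 3, 41
φ(738) = 738 × (1-1/2) × (1-1/3) × (1-1/41)
= 738 × 1/2 × 2/3 × 40/41 = 240

φ(738) = 240


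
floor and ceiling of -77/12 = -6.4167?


-77/12 = -6.4167
floor = -7
ceil = -6

floor = -7, ceil = -6


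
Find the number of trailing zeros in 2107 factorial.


floor(2107/5) = 421
floor(2107/25) = 84
floor(2107/125) = 16
floor(2107/625) = 3
Total = 524

524 trailing zeros


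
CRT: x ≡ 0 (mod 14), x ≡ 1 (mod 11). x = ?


M = 14*11 = 154
M1 = M/14 = 11, M2 = M/11 = 14
M1^(-1) mod 14 = 9, M2^(-1) mod 11 = 4
x = 0*11*9 + 1*14*4 = 56
56 mod 154 = 56
Check: 56 mod 14 = 0 ✓, 56 mod 11 = 1 ✓

x ≡ 56 (mod 154)


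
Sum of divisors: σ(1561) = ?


Divisors of 1561: 1, 7, 223, 1561
Sum = 1 + 7 + 223 + 1561 = 1792

σ(1561) = 1792


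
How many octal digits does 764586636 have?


764586636 in base 8 = 5544525214
Number of digits = 10

10 digits (base 8)


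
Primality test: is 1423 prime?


Check divisors up to sqrt(1423) = 37.7227
No divisors found.
1423 is prime.

Yes, 1423 is prime


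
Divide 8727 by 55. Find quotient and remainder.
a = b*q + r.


8727 = 55 * 158 + 37
Check: 8690 + 37 = 8727

q = 158, r = 37


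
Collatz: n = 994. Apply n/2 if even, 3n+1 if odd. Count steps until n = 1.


994 → 497 → 1492 → 746 → 373 → 1120 → 560 → 280 → 140 → 70 → 35 → 106 → 53 → 160 → 80 → 40 → 20 → 10 → 5 → 16 → 8 → 4 → 2 → 1
Total steps = 23

23 steps


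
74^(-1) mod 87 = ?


Use the extended Euclidean algorithm on (87, 74); each row r = 87*s + 74*t:
r=87, s=1, t=0
r=74, s=0, t=1
q=1: r=13, s=1, t=-1   [87*(1) + 74*(-1) = 13]
q=5: r=9, s=-5, t=6   [87*(-5) + 74*(6) = 9]
q=1: r=4, s=6, t=-7   [87*(6) + 74*(-7) = 4]
q=2: r=1, s=-17, t=20   [87*(-17) + 74*(20) = 1]
q=4: r=0, s=74, t=-87   [87*(74) + 74*(-87) = 0]
GCD = 1 with t = 20, so 74*(20) ≡ 1 (mod 87)
Inverse = 20 mod 87 = 20
Check: 74 * 20 = 1480 ≡ 1 (mod 87)

74^(-1) ≡ 20 (mod 87)


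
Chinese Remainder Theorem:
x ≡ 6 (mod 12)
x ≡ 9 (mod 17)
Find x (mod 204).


M = 12*17 = 204
M1 = M/12 = 17, M2 = M/17 = 12
M1^(-1) mod 12 = 5, M2^(-1) mod 17 = 10
x = 6*17*5 + 9*12*10 = 1590
1590 mod 204 = 162
Check: 162 mod 12 = 6 ✓, 162 mod 17 = 9 ✓

x ≡ 162 (mod 204)


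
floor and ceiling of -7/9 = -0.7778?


-7/9 = -0.7778
floor = -1
ceil = 0

floor = -1, ceil = 0


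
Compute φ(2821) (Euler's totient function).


2821 = 7 × 13 × 31
Prime factors: 7, 13, 31
φ(2821) = 2821 × (1-1/7) × (1-1/13) × (1-1/31)
= 2821 × 6/7 × 12/13 × 30/31 = 2160

φ(2821) = 2160


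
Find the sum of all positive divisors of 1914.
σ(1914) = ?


Divisors of 1914: 1, 2, 3, 6, 11, 22, 29, 33, 58, 66, 87, 174, 319, 638, 957, 1914
Sum = 1 + 2 + 3 + 6 + 11 + 22 + 29 + 33 + 58 + 66 + 87 + 174 + 319 + 638 + 957 + 1914 = 4320

σ(1914) = 4320


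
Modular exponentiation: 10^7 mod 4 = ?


10^1 mod 4 = 2
10^2 mod 4 = 0
10^3 mod 4 = 0
10^4 mod 4 = 0
10^5 mod 4 = 0
10^6 mod 4 = 0
10^7 mod 4 = 0


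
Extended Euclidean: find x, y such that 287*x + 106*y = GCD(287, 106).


Tabular extended Euclidean (each row: r = 287*s + 106*t):
r=287, s=1, t=0
r=106, s=0, t=1
q=2: r=75, s=1, t=-2   [287*(1) + 106*(-2) = 75]
q=1: r=31, s=-1, t=3   [287*(-1) + 106*(3) = 31]
q=2: r=13, s=3, t=-8   [287*(3) + 106*(-8) = 13]
q=2: r=5, s=-7, t=19   [287*(-7) + 106*(19) = 5]
q=2: r=3, s=17, t=-46   [287*(17) + 106*(-46) = 3]
q=1: r=2, s=-24, t=65   [287*(-24) + 106*(65) = 2]
q=1: r=1, s=41, t=-111   [287*(41) + 106*(-111) = 1]
q=2: r=0, s=-106, t=287   [287*(-106) + 106*(287) = 0]
GCD = 1; from the row with r=1: x=41, y=-111
Check: 287*(41) + 106*(-111) = 11767 - 11766 = 1

GCD = 1, x = 41, y = -111


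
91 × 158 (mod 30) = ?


91 × 158 = 14378
14378 mod 30 = 8


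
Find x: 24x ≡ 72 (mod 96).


GCD(24, 96) = 24 divides 72
Divide: 1x ≡ 3 (mod 4)
x ≡ 3 (mod 4)


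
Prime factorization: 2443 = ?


2443 / 7 = 349
349 / 349 = 1
2443 = 7 × 349


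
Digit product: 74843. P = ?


7 × 4 × 8 × 4 × 3 = 2688


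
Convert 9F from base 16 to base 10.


9F (base 16) = 159 (decimal)
159 (decimal) = 159 (base 10)


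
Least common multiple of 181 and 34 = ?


GCD(181, 34) = 1
LCM = 181*34/1 = 6154/1 = 6154

LCM = 6154


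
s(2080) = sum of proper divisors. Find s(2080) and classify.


Proper divisors: 1, 2, 4, 5, 8, 10, 13, 16, 20, 26, 32, 40, 52, 65, 80, 104, 130, 160, 208, 260, 416, 520, 1040
Sum = 1 + 2 + 4 + 5 + 8 + 10 + 13 + 16 + 20 + 26 + 32 + 40 + 52 + 65 + 80 + 104 + 130 + 160 + 208 + 260 + 416 + 520 + 1040 = 3212
3212 > 2080 → abundant

s(2080) = 3212 (abundant)


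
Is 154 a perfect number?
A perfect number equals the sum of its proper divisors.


Proper divisors of 154: 1, 2, 7, 11, 14, 22, 77
Sum = 1 + 2 + 7 + 11 + 14 + 22 + 77 = 134

No, 154 is not perfect (134 ≠ 154)


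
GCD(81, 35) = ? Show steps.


81 = 2 * 35 + 11
35 = 3 * 11 + 2
11 = 5 * 2 + 1
2 = 2 * 1 + 0
GCD = 1


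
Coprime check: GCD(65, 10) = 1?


Euclidean algorithm:
65 = 6 * 10 + 5
10 = 2 * 5 + 0
GCD(65, 10) = 5

No, not coprime (GCD = 5)


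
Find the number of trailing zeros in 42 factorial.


floor(42/5) = 8
floor(42/25) = 1
Total = 9

9 trailing zeros


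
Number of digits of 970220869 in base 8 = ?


970220869 in base 8 = 7165062505
Number of digits = 10

10 digits (base 8)


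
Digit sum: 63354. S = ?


6 + 3 + 3 + 5 + 4 = 21


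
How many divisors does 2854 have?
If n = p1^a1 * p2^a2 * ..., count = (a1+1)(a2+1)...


2854 = 2^1 × 1427^1
d(2854) = (1+1) × (1+1) = 4

4 divisors


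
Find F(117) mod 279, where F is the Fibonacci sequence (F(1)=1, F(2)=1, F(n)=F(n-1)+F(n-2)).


F(k) mod 279 for k=1..117:
1, 1, 2, 3, 5, 8, 13, 21, 34, 55, 89, 144, 233, 98, 52, 150, 202, 73, 275, 69, 65, 134, 199, 54, 253, 28, 2, 30, 32, 62, 94, 156, 250, 127, 98, 225, 44, 269, 34, 24, 58, 82, 140, 222, 83, 26, 109, 135, 244, 100, 65, 165, 230, 116, 67, 183, 250, 154, 125, 0, 125, 125, 250, 96, 67, 163, 230, 114, 65, 179, 244, 144, 109, 253, 83, 57, 140, 197, 58, 255, 34, 10, 44, 54, 98, 152, 250, 123, 94, 217, 32, 249, 2, 251, 253, 225, 199, 145, 65, 210, 275, 206, 202, 129, 52, 181, 233, 135, 89, 224, 34, 258, 13, 271, 5, 276, 2
F(117) mod 279 = 2


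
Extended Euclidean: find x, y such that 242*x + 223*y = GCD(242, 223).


Tabular extended Euclidean (each row: r = 242*s + 223*t):
r=242, s=1, t=0
r=223, s=0, t=1
q=1: r=19, s=1, t=-1   [242*(1) + 223*(-1) = 19]
q=11: r=14, s=-11, t=12   [242*(-11) + 223*(12) = 14]
q=1: r=5, s=12, t=-13   [242*(12) + 223*(-13) = 5]
q=2: r=4, s=-35, t=38   [242*(-35) + 223*(38) = 4]
q=1: r=1, s=47, t=-51   [242*(47) + 223*(-51) = 1]
q=4: r=0, s=-223, t=242   [242*(-223) + 223*(242) = 0]
GCD = 1; from the row with r=1: x=47, y=-51
Check: 242*(47) + 223*(-51) = 11374 - 11373 = 1

GCD = 1, x = 47, y = -51


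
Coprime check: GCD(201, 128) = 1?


Euclidean algorithm:
201 = 1 * 128 + 73
128 = 1 * 73 + 55
73 = 1 * 55 + 18
55 = 3 * 18 + 1
18 = 18 * 1 + 0
GCD(201, 128) = 1

Yes, coprime (GCD = 1)


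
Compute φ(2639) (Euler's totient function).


2639 = 7 × 13 × 29
Prime factors: 7, 13, 29
φ(2639) = 2639 × (1-1/7) × (1-1/13) × (1-1/29)
= 2639 × 6/7 × 12/13 × 28/29 = 2016

φ(2639) = 2016


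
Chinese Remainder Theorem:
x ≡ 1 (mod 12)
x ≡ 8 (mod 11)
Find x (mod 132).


M = 12*11 = 132
M1 = M/12 = 11, M2 = M/11 = 12
M1^(-1) mod 12 = 11, M2^(-1) mod 11 = 1
x = 1*11*11 + 8*12*1 = 217
217 mod 132 = 85
Check: 85 mod 12 = 1 ✓, 85 mod 11 = 8 ✓

x ≡ 85 (mod 132)


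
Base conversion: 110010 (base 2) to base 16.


110010 (base 2) = 50 (decimal)
50 (decimal) = 32 (base 16)


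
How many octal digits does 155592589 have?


155592589 in base 8 = 1121423615
Number of digits = 10

10 digits (base 8)


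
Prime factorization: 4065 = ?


4065 / 3 = 1355
1355 / 5 = 271
271 / 271 = 1
4065 = 3 × 5 × 271


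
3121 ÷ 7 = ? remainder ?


3121 = 7 * 445 + 6
Check: 3115 + 6 = 3121

q = 445, r = 6


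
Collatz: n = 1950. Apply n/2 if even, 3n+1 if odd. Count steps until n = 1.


1950 → 975 → 2926 → 1463 → 4390 → 2195 → 6586 → 3293 → 9880 → 4940 → 2470 → 1235 → 3706 → 1853 → 5560 → 2780 → 1390 → 695 → 2086 → 1043 → 3130 → 1565 → 4696 → 2348 → 1174 → 587 → 1762 → 881 → 2644 → 1322 → 661 → 1984 → 992 → 496 → 248 → 124 → 62 → 31 → 94 → 47 → 142 → 71 → 214 → 107 → 322 → 161 → 484 → 242 → 121 → 364 → 182 → 91 → 274 → 137 → 412 → 206 → 103 → 310 → 155 → 466 → 233 → 700 → 350 → 175 → 526 → 263 → 790 → 395 → 1186 → 593 → 1780 → 890 → 445 → 1336 → 668 → 334 → 167 → 502 → 251 → 754 → 377 → 1132 → 566 → 283 → 850 → 425 → 1276 → 638 → 319 → 958 → 479 → 1438 → 719 → 2158 → 1079 → 3238 → 1619 → 4858 → 2429 → 7288 → 3644 → 1822 → 911 → 2734 → 1367 → 4102 → 2051 → 6154 → 3077 → 9232 → 4616 → 2308 → 1154 → 577 → 1732 → 866 → 433 → 1300 → 650 → 325 → 976 → 488 → 244 → 122 → 61 → 184 → 92 → 46 → 23 → 70 → 35 → 106 → 53 → 160 → 80 → 40 → 20 → 10 → 5 → 16 → 8 → 4 → 2 → 1
Total steps = 143

143 steps


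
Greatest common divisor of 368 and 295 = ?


368 = 1 * 295 + 73
295 = 4 * 73 + 3
73 = 24 * 3 + 1
3 = 3 * 1 + 0
GCD = 1


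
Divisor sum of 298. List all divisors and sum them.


Divisors of 298: 1, 2, 149, 298
Sum = 1 + 2 + 149 + 298 = 450

σ(298) = 450


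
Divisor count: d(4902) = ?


4902 = 2^1 × 3^1 × 19^1 × 43^1
d(4902) = (1+1) × (1+1) × (1+1) × (1+1) = 16

16 divisors


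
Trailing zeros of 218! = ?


floor(218/5) = 43
floor(218/25) = 8
floor(218/125) = 1
Total = 52

52 trailing zeros


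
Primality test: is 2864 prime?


2864 / 2 = 1432 (exact division)
2864 is NOT prime.

No, 2864 is not prime


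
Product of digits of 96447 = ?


9 × 6 × 4 × 4 × 7 = 6048


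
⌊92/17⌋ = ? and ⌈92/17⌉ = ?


92/17 = 5.4118
floor = 5
ceil = 6

floor = 5, ceil = 6


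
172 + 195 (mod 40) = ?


172 + 195 = 367
367 mod 40 = 7


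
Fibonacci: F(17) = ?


Sequence: 1, 1, 2, 3, 5, 8, 13, 21, 34, 55, 89, 144, 233, 377, 610, 987, 1597
F(17) = 1597


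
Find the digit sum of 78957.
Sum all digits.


7 + 8 + 9 + 5 + 7 = 36


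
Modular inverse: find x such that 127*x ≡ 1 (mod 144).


Use the extended Euclidean algorithm on (144, 127); each row r = 144*s + 127*t:
r=144, s=1, t=0
r=127, s=0, t=1
q=1: r=17, s=1, t=-1   [144*(1) + 127*(-1) = 17]
q=7: r=8, s=-7, t=8   [144*(-7) + 127*(8) = 8]
q=2: r=1, s=15, t=-17   [144*(15) + 127*(-17) = 1]
q=8: r=0, s=-127, t=144   [144*(-127) + 127*(144) = 0]
GCD = 1 with t = -17, so 127*(-17) ≡ 1 (mod 144)
Inverse = -17 mod 144 = 127
Check: 127 * 127 = 16129 ≡ 1 (mod 144)

127^(-1) ≡ 127 (mod 144)


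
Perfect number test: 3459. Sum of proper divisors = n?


Proper divisors of 3459: 1, 3, 1153
Sum = 1 + 3 + 1153 = 1157

No, 3459 is not perfect (1157 ≠ 3459)


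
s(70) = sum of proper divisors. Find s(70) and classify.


Proper divisors: 1, 2, 5, 7, 10, 14, 35
Sum = 1 + 2 + 5 + 7 + 10 + 14 + 35 = 74
74 > 70 → abundant

s(70) = 74 (abundant)


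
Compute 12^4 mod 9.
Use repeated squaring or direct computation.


12^1 mod 9 = 3
12^2 mod 9 = 0
12^3 mod 9 = 0
12^4 mod 9 = 0


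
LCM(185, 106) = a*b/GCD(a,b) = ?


GCD(185, 106) = 1
LCM = 185*106/1 = 19610/1 = 19610

LCM = 19610


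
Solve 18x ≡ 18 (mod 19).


GCD(18, 19) = 1, unique solution
a^(-1) mod 19 = 18
x = 18 * 18 mod 19 = 1

x ≡ 1 (mod 19)


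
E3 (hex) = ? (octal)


E3 (base 16) = 227 (decimal)
227 (decimal) = 343 (base 8)


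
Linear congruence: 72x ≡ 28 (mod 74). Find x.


GCD(72, 74) = 2 divides 28
Divide: 36x ≡ 14 (mod 37)
x ≡ 23 (mod 37)


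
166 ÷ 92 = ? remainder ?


166 = 92 * 1 + 74
Check: 92 + 74 = 166

q = 1, r = 74


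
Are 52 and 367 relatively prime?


Euclidean algorithm:
367 = 7 * 52 + 3
52 = 17 * 3 + 1
3 = 3 * 1 + 0
GCD(52, 367) = 1

Yes, coprime (GCD = 1)


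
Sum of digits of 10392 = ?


1 + 0 + 3 + 9 + 2 = 15


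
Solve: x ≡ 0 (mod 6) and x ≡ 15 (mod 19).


M = 6*19 = 114
M1 = M/6 = 19, M2 = M/19 = 6
M1^(-1) mod 6 = 1, M2^(-1) mod 19 = 16
x = 0*19*1 + 15*6*16 = 1440
1440 mod 114 = 72
Check: 72 mod 6 = 0 ✓, 72 mod 19 = 15 ✓

x ≡ 72 (mod 114)


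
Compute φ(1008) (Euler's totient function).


1008 = 2^4 × 3^2 × 7
Prime factors: 2, 3, 7
φ(1008) = 1008 × (1-1/2) × (1-1/3) × (1-1/7)
= 1008 × 1/2 × 2/3 × 6/7 = 288

φ(1008) = 288


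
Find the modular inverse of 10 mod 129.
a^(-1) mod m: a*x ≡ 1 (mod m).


Use the extended Euclidean algorithm on (129, 10); each row r = 129*s + 10*t:
r=129, s=1, t=0
r=10, s=0, t=1
q=12: r=9, s=1, t=-12   [129*(1) + 10*(-12) = 9]
q=1: r=1, s=-1, t=13   [129*(-1) + 10*(13) = 1]
q=9: r=0, s=10, t=-129   [129*(10) + 10*(-129) = 0]
GCD = 1 with t = 13, so 10*(13) ≡ 1 (mod 129)
Inverse = 13 mod 129 = 13
Check: 10 * 13 = 130 ≡ 1 (mod 129)

10^(-1) ≡ 13 (mod 129)


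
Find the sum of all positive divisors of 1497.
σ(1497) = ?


Divisors of 1497: 1, 3, 499, 1497
Sum = 1 + 3 + 499 + 1497 = 2000

σ(1497) = 2000


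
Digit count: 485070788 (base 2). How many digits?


485070788 in base 2 = 11100111010011001011111000100
Number of digits = 29

29 digits (base 2)


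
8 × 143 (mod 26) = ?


8 × 143 = 1144
1144 mod 26 = 0


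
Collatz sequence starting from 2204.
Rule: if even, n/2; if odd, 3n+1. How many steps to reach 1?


2204 → 1102 → 551 → 1654 → 827 → 2482 → 1241 → 3724 → 1862 → 931 → 2794 → 1397 → 4192 → 2096 → 1048 → 524 → 262 → 131 → 394 → 197 → 592 → 296 → 148 → 74 → 37 → 112 → 56 → 28 → 14 → 7 → 22 → 11 → 34 → 17 → 52 → 26 → 13 → 40 → 20 → 10 → 5 → 16 → 8 → 4 → 2 → 1
Total steps = 45

45 steps


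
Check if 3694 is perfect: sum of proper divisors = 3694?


Proper divisors of 3694: 1, 2, 1847
Sum = 1 + 2 + 1847 = 1850

No, 3694 is not perfect (1850 ≠ 3694)


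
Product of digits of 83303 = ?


8 × 3 × 3 × 0 × 3 = 0


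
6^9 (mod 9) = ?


6^1 mod 9 = 6
6^2 mod 9 = 0
6^3 mod 9 = 0
6^4 mod 9 = 0
6^5 mod 9 = 0
6^6 mod 9 = 0
6^7 mod 9 = 0
6^8 mod 9 = 0
6^9 mod 9 = 0


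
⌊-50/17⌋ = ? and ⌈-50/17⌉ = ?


-50/17 = -2.9412
floor = -3
ceil = -2

floor = -3, ceil = -2


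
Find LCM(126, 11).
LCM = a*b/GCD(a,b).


GCD(126, 11) = 1
LCM = 126*11/1 = 1386/1 = 1386

LCM = 1386


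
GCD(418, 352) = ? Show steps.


418 = 1 * 352 + 66
352 = 5 * 66 + 22
66 = 3 * 22 + 0
GCD = 22


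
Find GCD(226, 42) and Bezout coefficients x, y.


Tabular extended Euclidean (each row: r = 226*s + 42*t):
r=226, s=1, t=0
r=42, s=0, t=1
q=5: r=16, s=1, t=-5   [226*(1) + 42*(-5) = 16]
q=2: r=10, s=-2, t=11   [226*(-2) + 42*(11) = 10]
q=1: r=6, s=3, t=-16   [226*(3) + 42*(-16) = 6]
q=1: r=4, s=-5, t=27   [226*(-5) + 42*(27) = 4]
q=1: r=2, s=8, t=-43   [226*(8) + 42*(-43) = 2]
q=2: r=0, s=-21, t=113   [226*(-21) + 42*(113) = 0]
GCD = 2; from the row with r=2: x=8, y=-43
Check: 226*(8) + 42*(-43) = 1808 - 1806 = 2

GCD = 2, x = 8, y = -43


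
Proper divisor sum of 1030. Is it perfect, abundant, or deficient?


Proper divisors: 1, 2, 5, 10, 103, 206, 515
Sum = 1 + 2 + 5 + 10 + 103 + 206 + 515 = 842
842 < 1030 → deficient

s(1030) = 842 (deficient)


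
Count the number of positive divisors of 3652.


3652 = 2^2 × 11^1 × 83^1
d(3652) = (2+1) × (1+1) × (1+1) = 12

12 divisors


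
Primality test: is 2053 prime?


Check divisors up to sqrt(2053) = 45.3100
No divisors found.
2053 is prime.

Yes, 2053 is prime


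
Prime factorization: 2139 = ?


2139 / 3 = 713
713 / 23 = 31
31 / 31 = 1
2139 = 3 × 23 × 31


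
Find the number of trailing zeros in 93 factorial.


floor(93/5) = 18
floor(93/25) = 3
Total = 21

21 trailing zeros


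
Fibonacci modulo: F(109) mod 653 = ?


F(k) mod 653 for k=1..109:
1, 1, 2, 3, 5, 8, 13, 21, 34, 55, 89, 144, 233, 377, 610, 334, 291, 625, 263, 235, 498, 80, 578, 5, 583, 588, 518, 453, 318, 118, 436, 554, 337, 238, 575, 160, 82, 242, 324, 566, 237, 150, 387, 537, 271, 155, 426, 581, 354, 282, 636, 265, 248, 513, 108, 621, 76, 44, 120, 164, 284, 448, 79, 527, 606, 480, 433, 260, 40, 300, 340, 640, 327, 314, 641, 302, 290, 592, 229, 168, 397, 565, 309, 221, 530, 98, 628, 73, 48, 121, 169, 290, 459, 96, 555, 651, 553, 551, 451, 349, 147, 496, 643, 486, 476, 309, 132, 441, 573
F(109) mod 653 = 573


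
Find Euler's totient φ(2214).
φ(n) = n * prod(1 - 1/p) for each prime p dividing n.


2214 = 2 × 3^3 × 41
Prime factors: 2, 3, 41
φ(2214) = 2214 × (1-1/2) × (1-1/3) × (1-1/41)
= 2214 × 1/2 × 2/3 × 40/41 = 720

φ(2214) = 720


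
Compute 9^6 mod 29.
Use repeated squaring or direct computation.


9^1 mod 29 = 9
9^2 mod 29 = 23
9^3 mod 29 = 4
9^4 mod 29 = 7
9^5 mod 29 = 5
9^6 mod 29 = 16


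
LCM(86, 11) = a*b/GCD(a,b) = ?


GCD(86, 11) = 1
LCM = 86*11/1 = 946/1 = 946

LCM = 946


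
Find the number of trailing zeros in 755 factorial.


floor(755/5) = 151
floor(755/25) = 30
floor(755/125) = 6
floor(755/625) = 1
Total = 188

188 trailing zeros


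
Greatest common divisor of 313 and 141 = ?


313 = 2 * 141 + 31
141 = 4 * 31 + 17
31 = 1 * 17 + 14
17 = 1 * 14 + 3
14 = 4 * 3 + 2
3 = 1 * 2 + 1
2 = 2 * 1 + 0
GCD = 1


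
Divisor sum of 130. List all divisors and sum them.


Divisors of 130: 1, 2, 5, 10, 13, 26, 65, 130
Sum = 1 + 2 + 5 + 10 + 13 + 26 + 65 + 130 = 252

σ(130) = 252


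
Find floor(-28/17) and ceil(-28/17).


-28/17 = -1.6471
floor = -2
ceil = -1

floor = -2, ceil = -1


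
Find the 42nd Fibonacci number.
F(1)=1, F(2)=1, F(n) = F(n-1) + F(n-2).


Sequence: 1, 1, 2, 3, 5, 8, 13, 21, 34, 55, 89, 144, 233, 377, 610, 987, 1597, 2584, 4181, 6765, 10946, 17711, 28657, 46368, 75025, 121393, 196418, 317811, 514229, 832040, 1346269, 2178309, 3524578, 5702887, 9227465, 14930352, 24157817, 39088169, 63245986, 102334155, 165580141, 267914296
F(42) = 267914296


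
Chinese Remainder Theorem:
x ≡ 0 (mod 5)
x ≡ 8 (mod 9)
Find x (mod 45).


M = 5*9 = 45
M1 = M/5 = 9, M2 = M/9 = 5
M1^(-1) mod 5 = 4, M2^(-1) mod 9 = 2
x = 0*9*4 + 8*5*2 = 80
80 mod 45 = 35
Check: 35 mod 5 = 0 ✓, 35 mod 9 = 8 ✓

x ≡ 35 (mod 45)


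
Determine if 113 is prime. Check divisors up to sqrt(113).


Check divisors up to sqrt(113) = 10.6301
No divisors found.
113 is prime.

Yes, 113 is prime


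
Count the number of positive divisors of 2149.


2149 = 7^1 × 307^1
d(2149) = (1+1) × (1+1) = 4

4 divisors


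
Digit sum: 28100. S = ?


2 + 8 + 1 + 0 + 0 = 11


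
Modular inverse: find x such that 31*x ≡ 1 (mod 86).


Use the extended Euclidean algorithm on (86, 31); each row r = 86*s + 31*t:
r=86, s=1, t=0
r=31, s=0, t=1
q=2: r=24, s=1, t=-2   [86*(1) + 31*(-2) = 24]
q=1: r=7, s=-1, t=3   [86*(-1) + 31*(3) = 7]
q=3: r=3, s=4, t=-11   [86*(4) + 31*(-11) = 3]
q=2: r=1, s=-9, t=25   [86*(-9) + 31*(25) = 1]
q=3: r=0, s=31, t=-86   [86*(31) + 31*(-86) = 0]
GCD = 1 with t = 25, so 31*(25) ≡ 1 (mod 86)
Inverse = 25 mod 86 = 25
Check: 31 * 25 = 775 ≡ 1 (mod 86)

31^(-1) ≡ 25 (mod 86)


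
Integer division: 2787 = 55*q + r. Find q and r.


2787 = 55 * 50 + 37
Check: 2750 + 37 = 2787

q = 50, r = 37


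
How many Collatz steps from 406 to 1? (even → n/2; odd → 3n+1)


406 → 203 → 610 → 305 → 916 → 458 → 229 → 688 → 344 → 172 → 86 → 43 → 130 → 65 → 196 → 98 → 49 → 148 → 74 → 37 → 112 → 56 → 28 → 14 → 7 → 22 → 11 → 34 → 17 → 52 → 26 → 13 → 40 → 20 → 10 → 5 → 16 → 8 → 4 → 2 → 1
Total steps = 40

40 steps


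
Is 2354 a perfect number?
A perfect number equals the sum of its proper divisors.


Proper divisors of 2354: 1, 2, 11, 22, 107, 214, 1177
Sum = 1 + 2 + 11 + 22 + 107 + 214 + 1177 = 1534

No, 2354 is not perfect (1534 ≠ 2354)


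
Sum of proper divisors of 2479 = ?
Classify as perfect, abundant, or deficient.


Proper divisors: 1, 37, 67
Sum = 1 + 37 + 67 = 105
105 < 2479 → deficient

s(2479) = 105 (deficient)


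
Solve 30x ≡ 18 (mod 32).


GCD(30, 32) = 2 divides 18
Divide: 15x ≡ 9 (mod 16)
x ≡ 7 (mod 16)


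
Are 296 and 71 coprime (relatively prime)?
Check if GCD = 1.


Euclidean algorithm:
296 = 4 * 71 + 12
71 = 5 * 12 + 11
12 = 1 * 11 + 1
11 = 11 * 1 + 0
GCD(296, 71) = 1

Yes, coprime (GCD = 1)


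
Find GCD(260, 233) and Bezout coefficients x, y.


Tabular extended Euclidean (each row: r = 260*s + 233*t):
r=260, s=1, t=0
r=233, s=0, t=1
q=1: r=27, s=1, t=-1   [260*(1) + 233*(-1) = 27]
q=8: r=17, s=-8, t=9   [260*(-8) + 233*(9) = 17]
q=1: r=10, s=9, t=-10   [260*(9) + 233*(-10) = 10]
q=1: r=7, s=-17, t=19   [260*(-17) + 233*(19) = 7]
q=1: r=3, s=26, t=-29   [260*(26) + 233*(-29) = 3]
q=2: r=1, s=-69, t=77   [260*(-69) + 233*(77) = 1]
q=3: r=0, s=233, t=-260   [260*(233) + 233*(-260) = 0]
GCD = 1; from the row with r=1: x=-69, y=77
Check: 260*(-69) + 233*(77) = -17940 + 17941 = 1

GCD = 1, x = -69, y = 77


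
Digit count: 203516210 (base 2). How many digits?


203516210 in base 2 = 1100001000010110100100110010
Number of digits = 28

28 digits (base 2)


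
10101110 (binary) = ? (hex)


10101110 (base 2) = 174 (decimal)
174 (decimal) = AE (base 16)


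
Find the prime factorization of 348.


348 / 2 = 174
174 / 2 = 87
87 / 3 = 29
29 / 29 = 1
348 = 2^2 × 3 × 29


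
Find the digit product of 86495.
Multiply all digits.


8 × 6 × 4 × 9 × 5 = 8640


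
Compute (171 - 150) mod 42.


171 - 150 = 21
21 mod 42 = 21


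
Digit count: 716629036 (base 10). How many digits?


716629036 has 9 digits in base 10
floor(log10(716629036)) + 1 = floor(8.8553) + 1 = 9

9 digits (base 10)


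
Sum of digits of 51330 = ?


5 + 1 + 3 + 3 + 0 = 12


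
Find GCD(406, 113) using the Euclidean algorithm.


406 = 3 * 113 + 67
113 = 1 * 67 + 46
67 = 1 * 46 + 21
46 = 2 * 21 + 4
21 = 5 * 4 + 1
4 = 4 * 1 + 0
GCD = 1


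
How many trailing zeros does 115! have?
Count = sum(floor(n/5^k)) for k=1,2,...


floor(115/5) = 23
floor(115/25) = 4
Total = 27

27 trailing zeros


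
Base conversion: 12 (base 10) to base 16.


12 (base 10) = 12 (decimal)
12 (decimal) = C (base 16)


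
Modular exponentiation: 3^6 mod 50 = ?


3^1 mod 50 = 3
3^2 mod 50 = 9
3^3 mod 50 = 27
3^4 mod 50 = 31
3^5 mod 50 = 43
3^6 mod 50 = 29


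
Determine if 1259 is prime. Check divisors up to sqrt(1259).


Check divisors up to sqrt(1259) = 35.4824
No divisors found.
1259 is prime.

Yes, 1259 is prime


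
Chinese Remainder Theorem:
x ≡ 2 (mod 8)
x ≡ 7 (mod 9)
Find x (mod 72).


M = 8*9 = 72
M1 = M/8 = 9, M2 = M/9 = 8
M1^(-1) mod 8 = 1, M2^(-1) mod 9 = 8
x = 2*9*1 + 7*8*8 = 466
466 mod 72 = 34
Check: 34 mod 8 = 2 ✓, 34 mod 9 = 7 ✓

x ≡ 34 (mod 72)


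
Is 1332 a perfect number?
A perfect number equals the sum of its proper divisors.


Proper divisors of 1332: 1, 2, 3, 4, 6, 9, 12, 18, 36, 37, 74, 111, 148, 222, 333, 444, 666
Sum = 1 + 2 + 3 + 4 + 6 + 9 + 12 + 18 + 36 + 37 + 74 + 111 + 148 + 222 + 333 + 444 + 666 = 2126

No, 1332 is not perfect (2126 ≠ 1332)


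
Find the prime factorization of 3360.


3360 / 2 = 1680
1680 / 2 = 840
840 / 2 = 420
420 / 2 = 210
210 / 2 = 105
105 / 3 = 35
35 / 5 = 7
7 / 7 = 1
3360 = 2^5 × 3 × 5 × 7


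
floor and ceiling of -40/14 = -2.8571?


-40/14 = -2.8571
floor = -3
ceil = -2

floor = -3, ceil = -2


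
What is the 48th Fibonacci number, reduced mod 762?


F(k) mod 762 for k=1..48:
1, 1, 2, 3, 5, 8, 13, 21, 34, 55, 89, 144, 233, 377, 610, 225, 73, 298, 371, 669, 278, 185, 463, 648, 349, 235, 584, 57, 641, 698, 577, 513, 328, 79, 407, 486, 131, 617, 748, 603, 589, 430, 257, 687, 182, 107, 289, 396
F(48) mod 762 = 396


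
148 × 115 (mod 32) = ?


148 × 115 = 17020
17020 mod 32 = 28


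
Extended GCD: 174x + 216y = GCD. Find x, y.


Tabular extended Euclidean (each row: r = 174*s + 216*t):
r=174, s=1, t=0
r=216, s=0, t=1
q=0: r=174, s=1, t=0   [174*(1) + 216*(0) = 174]
q=1: r=42, s=-1, t=1   [174*(-1) + 216*(1) = 42]
q=4: r=6, s=5, t=-4   [174*(5) + 216*(-4) = 6]
q=7: r=0, s=-36, t=29   [174*(-36) + 216*(29) = 0]
GCD = 6; from the row with r=6: x=5, y=-4
Check: 174*(5) + 216*(-4) = 870 - 864 = 6

GCD = 6, x = 5, y = -4


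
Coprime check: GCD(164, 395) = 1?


Euclidean algorithm:
395 = 2 * 164 + 67
164 = 2 * 67 + 30
67 = 2 * 30 + 7
30 = 4 * 7 + 2
7 = 3 * 2 + 1
2 = 2 * 1 + 0
GCD(164, 395) = 1

Yes, coprime (GCD = 1)


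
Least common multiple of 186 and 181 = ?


GCD(186, 181) = 1
LCM = 186*181/1 = 33666/1 = 33666

LCM = 33666


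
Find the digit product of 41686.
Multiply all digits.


4 × 1 × 6 × 8 × 6 = 1152


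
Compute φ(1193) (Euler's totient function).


1193 = 1193
Prime factors: 1193
φ(1193) = 1193 × (1-1/1193)
= 1193 × 1192/1193 = 1192

φ(1193) = 1192


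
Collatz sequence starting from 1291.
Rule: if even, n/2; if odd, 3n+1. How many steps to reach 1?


1291 → 3874 → 1937 → 5812 → 2906 → 1453 → 4360 → 2180 → 1090 → 545 → 1636 → 818 → 409 → 1228 → 614 → 307 → 922 → 461 → 1384 → 692 → 346 → 173 → 520 → 260 → 130 → 65 → 196 → 98 → 49 → 148 → 74 → 37 → 112 → 56 → 28 → 14 → 7 → 22 → 11 → 34 → 17 → 52 → 26 → 13 → 40 → 20 → 10 → 5 → 16 → 8 → 4 → 2 → 1
Total steps = 52

52 steps


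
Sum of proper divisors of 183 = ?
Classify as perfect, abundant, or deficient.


Proper divisors: 1, 3, 61
Sum = 1 + 3 + 61 = 65
65 < 183 → deficient

s(183) = 65 (deficient)


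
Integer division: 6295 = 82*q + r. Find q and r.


6295 = 82 * 76 + 63
Check: 6232 + 63 = 6295

q = 76, r = 63


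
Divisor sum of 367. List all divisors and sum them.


Divisors of 367: 1, 367
Sum = 1 + 367 = 368

σ(367) = 368


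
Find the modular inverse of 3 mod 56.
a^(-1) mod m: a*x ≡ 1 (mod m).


Use the extended Euclidean algorithm on (56, 3); each row r = 56*s + 3*t:
r=56, s=1, t=0
r=3, s=0, t=1
q=18: r=2, s=1, t=-18   [56*(1) + 3*(-18) = 2]
q=1: r=1, s=-1, t=19   [56*(-1) + 3*(19) = 1]
q=2: r=0, s=3, t=-56   [56*(3) + 3*(-56) = 0]
GCD = 1 with t = 19, so 3*(19) ≡ 1 (mod 56)
Inverse = 19 mod 56 = 19
Check: 3 * 19 = 57 ≡ 1 (mod 56)

3^(-1) ≡ 19 (mod 56)


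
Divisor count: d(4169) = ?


4169 = 11^1 × 379^1
d(4169) = (1+1) × (1+1) = 4

4 divisors


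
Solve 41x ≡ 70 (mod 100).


GCD(41, 100) = 1, unique solution
a^(-1) mod 100 = 61
x = 61 * 70 mod 100 = 70

x ≡ 70 (mod 100)


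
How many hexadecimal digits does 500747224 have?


500747224 in base 16 = 1DD8CBD8
Number of digits = 8

8 digits (base 16)


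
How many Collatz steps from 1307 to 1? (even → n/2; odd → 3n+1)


1307 → 3922 → 1961 → 5884 → 2942 → 1471 → 4414 → 2207 → 6622 → 3311 → 9934 → 4967 → 14902 → 7451 → 22354 → 11177 → 33532 → 16766 → 8383 → 25150 → 12575 → 37726 → 18863 → 56590 → 28295 → 84886 → 42443 → 127330 → 63665 → 190996 → 95498 → 47749 → 143248 → 71624 → 35812 → 17906 → 8953 → 26860 → 13430 → 6715 → 20146 → 10073 → 30220 → 15110 → 7555 → 22666 → 11333 → 34000 → 17000 → 8500 → 4250 → 2125 → 6376 → 3188 → 1594 → 797 → 2392 → 1196 → 598 → 299 → 898 → 449 → 1348 → 674 → 337 → 1012 → 506 → 253 → 760 → 380 → 190 → 95 → 286 → 143 → 430 → 215 → 646 → 323 → 970 → 485 → 1456 → 728 → 364 → 182 → 91 → 274 → 137 → 412 → 206 → 103 → 310 → 155 → 466 → 233 → 700 → 350 → 175 → 526 → 263 → 790 → 395 → 1186 → 593 → 1780 → 890 → 445 → 1336 → 668 → 334 → 167 → 502 → 251 → 754 → 377 → 1132 → 566 → 283 → 850 → 425 → 1276 → 638 → 319 → 958 → 479 → 1438 → 719 → 2158 → 1079 → 3238 → 1619 → 4858 → 2429 → 7288 → 3644 → 1822 → 911 → 2734 → 1367 → 4102 → 2051 → 6154 → 3077 → 9232 → 4616 → 2308 → 1154 → 577 → 1732 → 866 → 433 → 1300 → 650 → 325 → 976 → 488 → 244 → 122 → 61 → 184 → 92 → 46 → 23 → 70 → 35 → 106 → 53 → 160 → 80 → 40 → 20 → 10 → 5 → 16 → 8 → 4 → 2 → 1
Total steps = 176

176 steps


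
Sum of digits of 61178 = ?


6 + 1 + 1 + 7 + 8 = 23


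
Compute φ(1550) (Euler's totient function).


1550 = 2 × 5^2 × 31
Prime factors: 2, 5, 31
φ(1550) = 1550 × (1-1/2) × (1-1/5) × (1-1/31)
= 1550 × 1/2 × 4/5 × 30/31 = 600

φ(1550) = 600


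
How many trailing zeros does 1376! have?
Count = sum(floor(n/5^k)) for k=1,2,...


floor(1376/5) = 275
floor(1376/25) = 55
floor(1376/125) = 11
floor(1376/625) = 2
Total = 343

343 trailing zeros


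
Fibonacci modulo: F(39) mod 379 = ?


F(k) mod 379 for k=1..39:
1, 1, 2, 3, 5, 8, 13, 21, 34, 55, 89, 144, 233, 377, 231, 229, 81, 310, 12, 322, 334, 277, 232, 130, 362, 113, 96, 209, 305, 135, 61, 196, 257, 74, 331, 26, 357, 4, 361
F(39) mod 379 = 361


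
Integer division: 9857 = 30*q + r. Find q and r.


9857 = 30 * 328 + 17
Check: 9840 + 17 = 9857

q = 328, r = 17


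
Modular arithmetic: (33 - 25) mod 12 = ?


33 - 25 = 8
8 mod 12 = 8


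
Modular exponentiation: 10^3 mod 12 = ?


10^1 mod 12 = 10
10^2 mod 12 = 4
10^3 mod 12 = 4


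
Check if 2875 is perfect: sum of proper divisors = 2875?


Proper divisors of 2875: 1, 5, 23, 25, 115, 125, 575
Sum = 1 + 5 + 23 + 25 + 115 + 125 + 575 = 869

No, 2875 is not perfect (869 ≠ 2875)


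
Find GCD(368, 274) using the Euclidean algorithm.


368 = 1 * 274 + 94
274 = 2 * 94 + 86
94 = 1 * 86 + 8
86 = 10 * 8 + 6
8 = 1 * 6 + 2
6 = 3 * 2 + 0
GCD = 2


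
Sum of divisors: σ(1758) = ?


Divisors of 1758: 1, 2, 3, 6, 293, 586, 879, 1758
Sum = 1 + 2 + 3 + 6 + 293 + 586 + 879 + 1758 = 3528

σ(1758) = 3528


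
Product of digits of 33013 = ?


3 × 3 × 0 × 1 × 3 = 0


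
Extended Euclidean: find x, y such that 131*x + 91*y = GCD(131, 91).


Tabular extended Euclidean (each row: r = 131*s + 91*t):
r=131, s=1, t=0
r=91, s=0, t=1
q=1: r=40, s=1, t=-1   [131*(1) + 91*(-1) = 40]
q=2: r=11, s=-2, t=3   [131*(-2) + 91*(3) = 11]
q=3: r=7, s=7, t=-10   [131*(7) + 91*(-10) = 7]
q=1: r=4, s=-9, t=13   [131*(-9) + 91*(13) = 4]
q=1: r=3, s=16, t=-23   [131*(16) + 91*(-23) = 3]
q=1: r=1, s=-25, t=36   [131*(-25) + 91*(36) = 1]
q=3: r=0, s=91, t=-131   [131*(91) + 91*(-131) = 0]
GCD = 1; from the row with r=1: x=-25, y=36
Check: 131*(-25) + 91*(36) = -3275 + 3276 = 1

GCD = 1, x = -25, y = 36


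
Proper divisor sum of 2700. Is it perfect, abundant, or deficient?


Proper divisors: 1, 2, 3, 4, 5, 6, 9, 10, 12, 15, 18, 20, 25, 27, 30, 36, 45, 50, 54, 60, 75, 90, 100, 108, 135, 150, 180, 225, 270, 300, 450, 540, 675, 900, 1350
Sum = 1 + 2 + 3 + 4 + 5 + 6 + 9 + 10 + 12 + 15 + 18 + 20 + 25 + 27 + 30 + 36 + 45 + 50 + 54 + 60 + 75 + 90 + 100 + 108 + 135 + 150 + 180 + 225 + 270 + 300 + 450 + 540 + 675 + 900 + 1350 = 5980
5980 > 2700 → abundant

s(2700) = 5980 (abundant)


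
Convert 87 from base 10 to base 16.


87 (base 10) = 87 (decimal)
87 (decimal) = 57 (base 16)


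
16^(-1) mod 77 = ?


Use the extended Euclidean algorithm on (77, 16); each row r = 77*s + 16*t:
r=77, s=1, t=0
r=16, s=0, t=1
q=4: r=13, s=1, t=-4   [77*(1) + 16*(-4) = 13]
q=1: r=3, s=-1, t=5   [77*(-1) + 16*(5) = 3]
q=4: r=1, s=5, t=-24   [77*(5) + 16*(-24) = 1]
q=3: r=0, s=-16, t=77   [77*(-16) + 16*(77) = 0]
GCD = 1 with t = -24, so 16*(-24) ≡ 1 (mod 77)
Inverse = -24 mod 77 = 53
Check: 16 * 53 = 848 ≡ 1 (mod 77)

16^(-1) ≡ 53 (mod 77)


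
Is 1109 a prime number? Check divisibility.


Check divisors up to sqrt(1109) = 33.3017
No divisors found.
1109 is prime.

Yes, 1109 is prime


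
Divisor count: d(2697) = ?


2697 = 3^1 × 29^1 × 31^1
d(2697) = (1+1) × (1+1) × (1+1) = 8

8 divisors


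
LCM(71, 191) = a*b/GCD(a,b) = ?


GCD(71, 191) = 1
LCM = 71*191/1 = 13561/1 = 13561

LCM = 13561


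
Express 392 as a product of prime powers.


392 / 2 = 196
196 / 2 = 98
98 / 2 = 49
49 / 7 = 7
7 / 7 = 1
392 = 2^3 × 7^2


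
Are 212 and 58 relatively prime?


Euclidean algorithm:
212 = 3 * 58 + 38
58 = 1 * 38 + 20
38 = 1 * 20 + 18
20 = 1 * 18 + 2
18 = 9 * 2 + 0
GCD(212, 58) = 2

No, not coprime (GCD = 2)


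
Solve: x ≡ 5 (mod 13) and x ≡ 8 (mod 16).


M = 13*16 = 208
M1 = M/13 = 16, M2 = M/16 = 13
M1^(-1) mod 13 = 9, M2^(-1) mod 16 = 5
x = 5*16*9 + 8*13*5 = 1240
1240 mod 208 = 200
Check: 200 mod 13 = 5 ✓, 200 mod 16 = 8 ✓

x ≡ 200 (mod 208)


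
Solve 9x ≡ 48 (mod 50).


GCD(9, 50) = 1, unique solution
a^(-1) mod 50 = 39
x = 39 * 48 mod 50 = 22

x ≡ 22 (mod 50)


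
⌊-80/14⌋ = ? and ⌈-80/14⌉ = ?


-80/14 = -5.7143
floor = -6
ceil = -5

floor = -6, ceil = -5


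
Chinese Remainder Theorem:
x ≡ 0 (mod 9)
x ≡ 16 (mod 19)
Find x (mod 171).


M = 9*19 = 171
M1 = M/9 = 19, M2 = M/19 = 9
M1^(-1) mod 9 = 1, M2^(-1) mod 19 = 17
x = 0*19*1 + 16*9*17 = 2448
2448 mod 171 = 54
Check: 54 mod 9 = 0 ✓, 54 mod 19 = 16 ✓

x ≡ 54 (mod 171)


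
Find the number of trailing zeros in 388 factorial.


floor(388/5) = 77
floor(388/25) = 15
floor(388/125) = 3
Total = 95

95 trailing zeros


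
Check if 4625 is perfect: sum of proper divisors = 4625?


Proper divisors of 4625: 1, 5, 25, 37, 125, 185, 925
Sum = 1 + 5 + 25 + 37 + 125 + 185 + 925 = 1303

No, 4625 is not perfect (1303 ≠ 4625)


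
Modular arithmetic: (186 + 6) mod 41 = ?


186 + 6 = 192
192 mod 41 = 28


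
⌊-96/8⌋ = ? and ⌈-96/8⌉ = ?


-96/8 = -12.0000
floor = -12
ceil = -12

floor = -12, ceil = -12


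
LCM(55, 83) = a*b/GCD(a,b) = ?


GCD(55, 83) = 1
LCM = 55*83/1 = 4565/1 = 4565

LCM = 4565


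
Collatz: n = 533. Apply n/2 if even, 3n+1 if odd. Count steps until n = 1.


533 → 1600 → 800 → 400 → 200 → 100 → 50 → 25 → 76 → 38 → 19 → 58 → 29 → 88 → 44 → 22 → 11 → 34 → 17 → 52 → 26 → 13 → 40 → 20 → 10 → 5 → 16 → 8 → 4 → 2 → 1
Total steps = 30

30 steps


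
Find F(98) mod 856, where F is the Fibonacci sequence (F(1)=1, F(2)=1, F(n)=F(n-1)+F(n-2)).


F(k) mod 856 for k=1..98:
1, 1, 2, 3, 5, 8, 13, 21, 34, 55, 89, 144, 233, 377, 610, 131, 741, 16, 757, 773, 674, 591, 409, 144, 553, 697, 394, 235, 629, 8, 637, 645, 426, 215, 641, 0, 641, 641, 426, 211, 637, 848, 629, 621, 394, 159, 553, 712, 409, 265, 674, 83, 757, 840, 741, 725, 610, 479, 233, 712, 89, 801, 34, 835, 13, 848, 5, 853, 2, 855, 1, 0, 1, 1, 2, 3, 5, 8, 13, 21, 34, 55, 89, 144, 233, 377, 610, 131, 741, 16, 757, 773, 674, 591, 409, 144, 553, 697
F(98) mod 856 = 697


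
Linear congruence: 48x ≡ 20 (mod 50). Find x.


GCD(48, 50) = 2 divides 20
Divide: 24x ≡ 10 (mod 25)
x ≡ 15 (mod 25)


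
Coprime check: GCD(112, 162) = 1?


Euclidean algorithm:
162 = 1 * 112 + 50
112 = 2 * 50 + 12
50 = 4 * 12 + 2
12 = 6 * 2 + 0
GCD(112, 162) = 2

No, not coprime (GCD = 2)


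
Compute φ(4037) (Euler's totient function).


4037 = 11 × 367
Prime factors: 11, 367
φ(4037) = 4037 × (1-1/11) × (1-1/367)
= 4037 × 10/11 × 366/367 = 3660

φ(4037) = 3660


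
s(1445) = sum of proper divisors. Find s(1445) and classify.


Proper divisors: 1, 5, 17, 85, 289
Sum = 1 + 5 + 17 + 85 + 289 = 397
397 < 1445 → deficient

s(1445) = 397 (deficient)


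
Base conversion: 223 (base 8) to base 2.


223 (base 8) = 147 (decimal)
147 (decimal) = 10010011 (base 2)


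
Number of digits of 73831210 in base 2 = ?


73831210 in base 2 = 100011001101001001100101010
Number of digits = 27

27 digits (base 2)


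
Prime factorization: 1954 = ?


1954 / 2 = 977
977 / 977 = 1
1954 = 2 × 977


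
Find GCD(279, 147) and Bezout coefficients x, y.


Tabular extended Euclidean (each row: r = 279*s + 147*t):
r=279, s=1, t=0
r=147, s=0, t=1
q=1: r=132, s=1, t=-1   [279*(1) + 147*(-1) = 132]
q=1: r=15, s=-1, t=2   [279*(-1) + 147*(2) = 15]
q=8: r=12, s=9, t=-17   [279*(9) + 147*(-17) = 12]
q=1: r=3, s=-10, t=19   [279*(-10) + 147*(19) = 3]
q=4: r=0, s=49, t=-93   [279*(49) + 147*(-93) = 0]
GCD = 3; from the row with r=3: x=-10, y=19
Check: 279*(-10) + 147*(19) = -2790 + 2793 = 3

GCD = 3, x = -10, y = 19


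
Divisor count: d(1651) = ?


1651 = 13^1 × 127^1
d(1651) = (1+1) × (1+1) = 4

4 divisors


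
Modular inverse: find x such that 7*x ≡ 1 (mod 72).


Use the extended Euclidean algorithm on (72, 7); each row r = 72*s + 7*t:
r=72, s=1, t=0
r=7, s=0, t=1
q=10: r=2, s=1, t=-10   [72*(1) + 7*(-10) = 2]
q=3: r=1, s=-3, t=31   [72*(-3) + 7*(31) = 1]
q=2: r=0, s=7, t=-72   [72*(7) + 7*(-72) = 0]
GCD = 1 with t = 31, so 7*(31) ≡ 1 (mod 72)
Inverse = 31 mod 72 = 31
Check: 7 * 31 = 217 ≡ 1 (mod 72)

7^(-1) ≡ 31 (mod 72)


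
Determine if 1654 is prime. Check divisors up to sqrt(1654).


1654 / 2 = 827 (exact division)
1654 is NOT prime.

No, 1654 is not prime


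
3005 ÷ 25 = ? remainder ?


3005 = 25 * 120 + 5
Check: 3000 + 5 = 3005

q = 120, r = 5


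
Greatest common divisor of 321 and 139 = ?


321 = 2 * 139 + 43
139 = 3 * 43 + 10
43 = 4 * 10 + 3
10 = 3 * 3 + 1
3 = 3 * 1 + 0
GCD = 1


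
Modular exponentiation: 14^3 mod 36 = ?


14^1 mod 36 = 14
14^2 mod 36 = 16
14^3 mod 36 = 8


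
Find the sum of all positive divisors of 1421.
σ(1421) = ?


Divisors of 1421: 1, 7, 29, 49, 203, 1421
Sum = 1 + 7 + 29 + 49 + 203 + 1421 = 1710

σ(1421) = 1710


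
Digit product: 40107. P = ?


4 × 0 × 1 × 0 × 7 = 0


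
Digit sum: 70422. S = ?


7 + 0 + 4 + 2 + 2 = 15


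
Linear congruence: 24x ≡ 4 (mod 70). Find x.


GCD(24, 70) = 2 divides 4
Divide: 12x ≡ 2 (mod 35)
x ≡ 6 (mod 35)


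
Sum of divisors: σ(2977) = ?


Divisors of 2977: 1, 13, 229, 2977
Sum = 1 + 13 + 229 + 2977 = 3220

σ(2977) = 3220
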